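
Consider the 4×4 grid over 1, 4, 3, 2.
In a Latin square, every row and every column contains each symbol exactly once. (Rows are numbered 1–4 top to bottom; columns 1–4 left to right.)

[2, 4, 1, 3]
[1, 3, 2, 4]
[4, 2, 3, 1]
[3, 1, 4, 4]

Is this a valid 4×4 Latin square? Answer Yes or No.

No

Column 4 contains 4 twice (at rows 2 and 4), so it is not a permutation.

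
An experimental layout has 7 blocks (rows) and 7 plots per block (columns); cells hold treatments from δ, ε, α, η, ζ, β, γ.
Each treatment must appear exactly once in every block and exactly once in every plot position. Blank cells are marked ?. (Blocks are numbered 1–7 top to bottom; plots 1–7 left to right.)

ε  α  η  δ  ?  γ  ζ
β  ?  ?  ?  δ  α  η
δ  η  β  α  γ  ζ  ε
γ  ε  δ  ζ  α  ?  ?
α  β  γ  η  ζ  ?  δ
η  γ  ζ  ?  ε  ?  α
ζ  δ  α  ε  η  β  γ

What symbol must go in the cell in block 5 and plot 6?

ε

Block 5 already has {δ, α, η, ζ, β, γ} and plot 6 already has {α, ζ, β, γ}, so block 5, plot 6 must be ε.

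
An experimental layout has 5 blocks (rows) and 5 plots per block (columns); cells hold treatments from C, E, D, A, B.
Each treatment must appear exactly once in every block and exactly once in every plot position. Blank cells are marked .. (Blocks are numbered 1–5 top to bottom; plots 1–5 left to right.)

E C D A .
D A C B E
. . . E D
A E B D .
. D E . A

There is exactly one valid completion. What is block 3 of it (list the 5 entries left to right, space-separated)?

C B A E D

Block 3, plot 2: block 3 has {E, D} and plot 2 has {C, E, D, A}, leaving only B.
Block 3, plot 1: block 3 has {E, D, B} and plot 1 has {E, D, A}, leaving only C.
Block 3, plot 3: block 3 has {C, E, D, B} and plot 3 has {C, E, D, B}, leaving only A.
So block 3 reads: C B A E D.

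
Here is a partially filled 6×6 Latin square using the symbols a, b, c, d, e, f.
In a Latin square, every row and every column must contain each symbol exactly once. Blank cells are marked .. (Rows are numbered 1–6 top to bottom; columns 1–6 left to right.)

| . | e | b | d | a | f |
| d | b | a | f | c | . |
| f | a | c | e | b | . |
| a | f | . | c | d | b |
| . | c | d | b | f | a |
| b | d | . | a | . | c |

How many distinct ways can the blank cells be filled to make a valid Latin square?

Row 1, column 1: eliminating its row and column leaves {c}.
Row 2, column 6: eliminating its row and column leaves {e}.
Row 3, column 6: eliminating its row and column leaves {d}.
Row 4, column 3: eliminating its row and column leaves {e}.
Row 5, column 1: eliminating its row and column leaves {e}.
Row 6, column 3: eliminating its row and column leaves {e, f}.
Row 6, column 5: eliminating its row and column leaves {e}.
Only one assignment across all blanks avoids any row or column repeat, giving 1 completion.

1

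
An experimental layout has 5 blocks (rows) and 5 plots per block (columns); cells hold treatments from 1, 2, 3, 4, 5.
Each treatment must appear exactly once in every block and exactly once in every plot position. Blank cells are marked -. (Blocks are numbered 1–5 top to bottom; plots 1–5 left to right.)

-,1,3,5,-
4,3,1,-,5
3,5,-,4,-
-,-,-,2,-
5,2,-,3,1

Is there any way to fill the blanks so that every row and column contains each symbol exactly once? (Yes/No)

Block 2, plot 4: block 2 together with plot 4 already contain {1, 2, 3, 4, 5} — every symbol — so nothing can go there. The grid has no valid completion.

No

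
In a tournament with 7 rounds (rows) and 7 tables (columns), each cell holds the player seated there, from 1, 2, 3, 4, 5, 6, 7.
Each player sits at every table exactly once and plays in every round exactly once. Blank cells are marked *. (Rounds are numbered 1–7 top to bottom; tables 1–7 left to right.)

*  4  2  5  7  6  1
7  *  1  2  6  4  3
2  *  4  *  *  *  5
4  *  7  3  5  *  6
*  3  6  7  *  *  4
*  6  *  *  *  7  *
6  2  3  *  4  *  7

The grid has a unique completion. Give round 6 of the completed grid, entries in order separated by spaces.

Round 6, table 3: round 6 has {6, 7} and table 3 has {1, 2, 3, 4, 6, 7}, leaving only 5.
Round 6, table 7: round 6 has {5, 6, 7} and table 7 has {1, 3, 4, 5, 6, 7}, leaving only 2.
Round 1, table 1: round 1 has {1, 2, 4, 5, 6, 7} and table 1 has {2, 4, 6, 7}, leaving only 3.
Round 6, table 1: round 6 has {2, 5, 6, 7} and table 1 has {2, 3, 4, 6, 7}, leaving only 1.
Round 6, table 4: round 6 has {1, 2, 5, 6, 7} and table 4 has {2, 3, 5, 7}, leaving only 4.
Round 6, table 5: round 6 has {1, 2, 4, 5, 6, 7} and table 5 has {4, 5, 6, 7}, leaving only 3.
So round 6 reads: 1 6 5 4 3 7 2.

1 6 5 4 3 7 2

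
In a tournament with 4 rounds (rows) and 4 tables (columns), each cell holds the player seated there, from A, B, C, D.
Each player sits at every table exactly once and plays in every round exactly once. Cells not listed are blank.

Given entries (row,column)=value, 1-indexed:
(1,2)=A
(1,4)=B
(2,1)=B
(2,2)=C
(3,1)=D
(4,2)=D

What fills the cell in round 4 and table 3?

B

Round 1, table 1: round 1 has {A, B} and table 1 has {B, D}, leaving only C.
Round 1, table 3: round 1 has {A, B, C} and table 3 has {}, leaving only D.
Round 2, table 3: round 2 has {B, C} and table 3 has {D}, leaving only A.
Round 2, table 4: round 2 has {A, B, C} and table 4 has {B}, leaving only D.
Round 3, table 2: round 3 has {D} and table 2 has {A, C, D}, leaving only B.
Round 3, table 3: round 3 has {B, D} and table 3 has {A, D}, leaving only C.
Round 4 already has {D} and table 3 already has {A, C, D}, so round 4, table 3 must be B.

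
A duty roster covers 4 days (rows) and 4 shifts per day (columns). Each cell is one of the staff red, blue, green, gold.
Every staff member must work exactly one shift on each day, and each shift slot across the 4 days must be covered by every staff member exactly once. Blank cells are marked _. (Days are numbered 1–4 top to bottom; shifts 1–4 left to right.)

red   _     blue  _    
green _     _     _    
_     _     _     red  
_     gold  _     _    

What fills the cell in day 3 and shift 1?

gold

Day 1, shift 2: day 1 has {red, blue} and shift 2 has {gold}, leaving only green.
Day 1, shift 4: day 1 has {red, blue, green} and shift 4 has {red}, leaving only gold.
Day 2, shift 4: day 2 has {green} and shift 4 has {red, gold}, leaving only blue.
Day 2, shift 2: day 2 has {blue, green} and shift 2 has {green, gold}, leaving only red.
Day 2, shift 3: day 2 has {red, blue, green} and shift 3 has {blue}, leaving only gold.
Day 3, shift 2: day 3 has {red} and shift 2 has {red, green, gold}, leaving only blue.
Day 3 already has {red, blue} and shift 1 already has {red, green}, so day 3, shift 1 must be gold.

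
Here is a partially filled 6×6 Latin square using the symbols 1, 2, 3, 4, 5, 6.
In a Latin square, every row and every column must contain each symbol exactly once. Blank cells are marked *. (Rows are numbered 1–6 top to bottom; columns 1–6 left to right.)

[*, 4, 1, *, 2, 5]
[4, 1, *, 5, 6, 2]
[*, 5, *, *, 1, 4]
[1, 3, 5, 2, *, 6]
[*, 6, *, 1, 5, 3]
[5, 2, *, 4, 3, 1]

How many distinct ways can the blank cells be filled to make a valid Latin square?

2

Row 1, column 1: eliminating its row and column leaves {3, 6}.
Row 1, column 4: eliminating its row and column leaves {3, 6}.
Row 2, column 3: eliminating its row and column leaves {3}.
Row 3, column 1: eliminating its row and column leaves {2, 3, 6}.
Row 3, column 3: eliminating its row and column leaves {2, 3, 6}.
Row 3, column 4: eliminating its row and column leaves {3, 6}.
Row 4, column 5: eliminating its row and column leaves {4}.
Row 5, column 1: eliminating its row and column leaves {2}.
Row 5, column 3: eliminating its row and column leaves {2, 4}.
Row 6, column 3: eliminating its row and column leaves {6}.
Enumerating the assignments across these blanks that avoid any row or column repeat gives 2 completions.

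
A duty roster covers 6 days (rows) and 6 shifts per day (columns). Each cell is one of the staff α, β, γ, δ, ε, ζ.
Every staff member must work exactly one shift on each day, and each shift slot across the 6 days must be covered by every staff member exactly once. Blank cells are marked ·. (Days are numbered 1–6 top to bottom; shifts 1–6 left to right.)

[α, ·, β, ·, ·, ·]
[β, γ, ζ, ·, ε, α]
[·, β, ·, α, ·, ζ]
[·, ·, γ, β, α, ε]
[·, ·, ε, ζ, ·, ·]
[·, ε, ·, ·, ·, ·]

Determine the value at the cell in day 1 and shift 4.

Day 2, shift 4: day 2 has {α, β, γ, ε, ζ} and shift 4 has {α, β, ζ}, leaving only δ.
Day 3, shift 3: day 3 has {α, β, ζ} and shift 3 has {β, γ, ε, ζ}, leaving only δ.
Day 3, shift 5: day 3 has {α, β, δ, ζ} and shift 5 has {α, ε}, leaving only γ.
Day 3, shift 1: day 3 has {α, β, γ, δ, ζ} and shift 1 has {α, β}, leaving only ε.
Day 6, shift 3: day 6 has {ε} and shift 3 has {β, γ, δ, ε, ζ}, leaving only α.
Day 6, shift 4: day 6 has {α, ε} and shift 4 has {α, β, δ, ζ}, leaving only γ.
Day 1 already has {α, β} and shift 4 already has {α, β, γ, δ, ζ}, so day 1, shift 4 must be ε.

ε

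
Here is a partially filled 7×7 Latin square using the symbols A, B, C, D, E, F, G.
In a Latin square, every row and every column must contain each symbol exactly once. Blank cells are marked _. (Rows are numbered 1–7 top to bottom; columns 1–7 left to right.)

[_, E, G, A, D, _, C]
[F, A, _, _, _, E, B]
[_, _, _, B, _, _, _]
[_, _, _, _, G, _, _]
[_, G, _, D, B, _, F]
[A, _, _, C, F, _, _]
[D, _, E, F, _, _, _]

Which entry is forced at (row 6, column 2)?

D

Row 1, column 1: row 1 has {A, C, D, E, G} and column 1 has {A, D, F}, leaving only B.
Row 1, column 6: row 1 has {A, B, C, D, E, G} and column 6 has {E}, leaving only F.
Row 2, column 4: row 2 has {A, B, E, F} and column 4 has {A, B, C, D, F}, leaving only G.
Row 2, column 5: row 2 has {A, B, E, F, G} and column 5 has {B, D, F, G}, leaving only C.
Row 2, column 3: row 2 has {A, B, C, E, F, G} and column 3 has {E, G}, leaving only D.
Row 4, column 4: row 4 has {G} and column 4 has {A, B, C, D, F, G}, leaving only E.
Row 4, column 1: row 4 has {E, G} and column 1 has {A, B, D, F}, leaving only C.
Row 5, column 1: row 5 has {B, D, F, G} and column 1 has {A, B, C, D, F}, leaving only E.
Row 3, column 1: row 3 has {B} and column 1 has {A, B, C, D, E, F}, leaving only G.
Row 6, column 3: row 6 has {A, C, F} and column 3 has {D, E, G}, leaving only B.
Row 6 already has {A, B, C, F} and column 2 already has {A, E, G}, so row 6, column 2 must be D.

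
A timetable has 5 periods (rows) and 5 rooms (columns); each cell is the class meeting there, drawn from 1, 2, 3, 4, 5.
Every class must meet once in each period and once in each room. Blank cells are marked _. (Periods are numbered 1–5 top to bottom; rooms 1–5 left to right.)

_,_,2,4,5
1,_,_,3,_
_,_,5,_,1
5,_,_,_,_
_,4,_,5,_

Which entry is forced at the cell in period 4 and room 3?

3

Period 1, room 1: period 1 has {2, 4, 5} and room 1 has {1, 5}, leaving only 3.
Period 1, room 2: period 1 has {2, 3, 4, 5} and room 2 has {4}, leaving only 1.
Period 2, room 3: period 2 has {1, 3} and room 3 has {2, 5}, leaving only 4.
Period 2, room 5: period 2 has {1, 3, 4} and room 5 has {1, 5}, leaving only 2.
Period 2, room 2: period 2 has {1, 2, 3, 4} and room 2 has {1, 4}, leaving only 5.
Period 3, room 4: period 3 has {1, 5} and room 4 has {3, 4, 5}, leaving only 2.
Period 3, room 1: period 3 has {1, 2, 5} and room 1 has {1, 3, 5}, leaving only 4.
Period 3, room 2: period 3 has {1, 2, 4, 5} and room 2 has {1, 4, 5}, leaving only 3.
Period 4, room 2: period 4 has {5} and room 2 has {1, 3, 4, 5}, leaving only 2.
Period 4, room 4: period 4 has {2, 5} and room 4 has {2, 3, 4, 5}, leaving only 1.
Period 4 already has {1, 2, 5} and room 3 already has {2, 4, 5}, so period 4, room 3 must be 3.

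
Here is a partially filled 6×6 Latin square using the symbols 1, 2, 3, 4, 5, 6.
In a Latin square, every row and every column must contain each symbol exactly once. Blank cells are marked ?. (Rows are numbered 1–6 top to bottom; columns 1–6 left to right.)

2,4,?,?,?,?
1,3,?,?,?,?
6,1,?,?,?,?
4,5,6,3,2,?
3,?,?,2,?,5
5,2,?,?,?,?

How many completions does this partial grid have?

24

Row 1, column 3: eliminating its row and column leaves {1, 3, 5}.
Row 1, column 4: eliminating its row and column leaves {1, 5, 6}.
Row 1, column 5: eliminating its row and column leaves {1, 3, 5, 6}.
Row 1, column 6: eliminating its row and column leaves {1, 3, 6}.
Row 2, column 3: eliminating its row and column leaves {2, 4, 5}.
Row 2, column 4: eliminating its row and column leaves {4, 5, 6}.
Row 2, column 5: eliminating its row and column leaves {4, 5, 6}.
Row 2, column 6: eliminating its row and column leaves {2, 4, 6}.
Row 3, column 3: eliminating its row and column leaves {2, 3, 4, 5}.
Row 3, column 4: eliminating its row and column leaves {4, 5}.
Row 3, column 5: eliminating its row and column leaves {3, 4, 5}.
Row 3, column 6: eliminating its row and column leaves {2, 3, 4}.
Row 4, column 6: eliminating its row and column leaves {1}.
Row 5, column 2: eliminating its row and column leaves {6}.
Row 5, column 3: eliminating its row and column leaves {1, 4}.
Row 5, column 5: eliminating its row and column leaves {1, 4, 6}.
Row 6, column 3: eliminating its row and column leaves {1, 3, 4}.
Row 6, column 4: eliminating its row and column leaves {1, 4, 6}.
Row 6, column 5: eliminating its row and column leaves {1, 3, 4, 6}.
Row 6, column 6: eliminating its row and column leaves {1, 3, 4, 6}.
Enumerating the assignments across these blanks that avoid any row or column repeat gives 24 completions.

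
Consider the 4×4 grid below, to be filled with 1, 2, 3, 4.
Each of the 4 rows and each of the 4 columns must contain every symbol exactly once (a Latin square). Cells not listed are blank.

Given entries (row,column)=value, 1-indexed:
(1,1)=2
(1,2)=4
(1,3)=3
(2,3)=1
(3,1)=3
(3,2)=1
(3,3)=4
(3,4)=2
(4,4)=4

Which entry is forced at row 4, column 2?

Row 1, column 4: row 1 has {2, 3, 4} and column 4 has {2, 4}, leaving only 1.
Row 2, column 1: row 2 has {1} and column 1 has {2, 3}, leaving only 4.
Row 2, column 4: row 2 has {1, 4} and column 4 has {1, 2, 4}, leaving only 3.
Row 2, column 2: row 2 has {1, 3, 4} and column 2 has {1, 4}, leaving only 2.
Row 4 already has {4} and column 2 already has {1, 2, 4}, so row 4, column 2 must be 3.

3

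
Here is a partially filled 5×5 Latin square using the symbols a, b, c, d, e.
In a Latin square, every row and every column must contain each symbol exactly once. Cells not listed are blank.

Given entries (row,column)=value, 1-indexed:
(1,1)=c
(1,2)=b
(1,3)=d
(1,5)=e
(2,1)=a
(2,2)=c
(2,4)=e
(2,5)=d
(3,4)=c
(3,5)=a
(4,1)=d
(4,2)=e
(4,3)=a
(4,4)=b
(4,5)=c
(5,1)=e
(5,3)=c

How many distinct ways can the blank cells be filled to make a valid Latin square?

Row 1, column 4: eliminating its row and column leaves {a}.
Row 2, column 3: eliminating its row and column leaves {b}.
Row 3, column 1: eliminating its row and column leaves {b}.
Row 3, column 2: eliminating its row and column leaves {d}.
Row 3, column 3: eliminating its row and column leaves {b, e}.
Row 5, column 2: eliminating its row and column leaves {a, d}.
Row 5, column 4: eliminating its row and column leaves {a, d}.
Row 5, column 5: eliminating its row and column leaves {b}.
Only one assignment across all blanks avoids any row or column repeat, giving 1 completion.

1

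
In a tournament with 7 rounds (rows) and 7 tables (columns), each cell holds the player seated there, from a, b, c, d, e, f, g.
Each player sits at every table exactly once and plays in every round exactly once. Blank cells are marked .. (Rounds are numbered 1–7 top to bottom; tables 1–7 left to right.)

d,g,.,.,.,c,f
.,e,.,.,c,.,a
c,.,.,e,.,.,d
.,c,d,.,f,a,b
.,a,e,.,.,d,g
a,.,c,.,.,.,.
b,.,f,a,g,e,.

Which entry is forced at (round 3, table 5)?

Round 1, table 4: round 1 has {c, d, f, g} and table 4 has {a, e}, leaving only b.
Round 1, table 3: round 1 has {b, c, d, f, g} and table 3 has {c, d, e, f}, leaving only a.
Round 1, table 5: round 1 has {a, b, c, d, f, g} and table 5 has {c, f, g}, leaving only e.
Round 4, table 4: round 4 has {a, b, c, d, f} and table 4 has {a, b, e}, leaving only g.
Round 4, table 1: round 4 has {a, b, c, d, f, g} and table 1 has {a, b, c, d}, leaving only e.
Round 5, table 1: round 5 has {a, d, e, g} and table 1 has {a, b, c, d, e}, leaving only f.
Round 2, table 1: round 2 has {a, c, e} and table 1 has {a, b, c, d, e, f}, leaving only g.
Round 2, table 3: round 2 has {a, c, e, g} and table 3 has {a, c, d, e, f}, leaving only b.
Round 2, table 6: round 2 has {a, b, c, e, g} and table 6 has {a, c, d, e}, leaving only f.
Round 2, table 4: round 2 has {a, b, c, e, f, g} and table 4 has {a, b, e, g}, leaving only d.
Round 3, table 3: round 3 has {c, d, e} and table 3 has {a, b, c, d, e, f}, leaving only g.
Round 3, table 6: round 3 has {c, d, e, g} and table 6 has {a, c, d, e, f}, leaving only b.
Round 3 already has {b, c, d, e, g} and table 5 already has {c, e, f, g}, so round 3, table 5 must be a.

a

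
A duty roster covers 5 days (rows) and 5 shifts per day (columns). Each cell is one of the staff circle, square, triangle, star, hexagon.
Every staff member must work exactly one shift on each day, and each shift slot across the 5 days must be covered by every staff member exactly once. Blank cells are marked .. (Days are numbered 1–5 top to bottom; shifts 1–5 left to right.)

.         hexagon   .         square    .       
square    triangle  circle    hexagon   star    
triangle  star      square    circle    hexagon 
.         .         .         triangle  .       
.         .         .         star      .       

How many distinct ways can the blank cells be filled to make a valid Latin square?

Day 1, shift 1: eliminating its day and shift leaves {circle, star}.
Day 1, shift 3: eliminating its day and shift leaves {triangle, star}.
Day 1, shift 5: eliminating its day and shift leaves {circle, triangle}.
Day 4, shift 1: eliminating its day and shift leaves {circle, star, hexagon}.
Day 4, shift 2: eliminating its day and shift leaves {circle, square}.
Day 4, shift 3: eliminating its day and shift leaves {star, hexagon}.
Day 4, shift 5: eliminating its day and shift leaves {circle, square}.
Day 5, shift 1: eliminating its day and shift leaves {circle, hexagon}.
Day 5, shift 2: eliminating its day and shift leaves {circle, square}.
Day 5, shift 3: eliminating its day and shift leaves {triangle, hexagon}.
Day 5, shift 5: eliminating its day and shift leaves {circle, square, triangle}.
Enumerating the assignments across these blanks that avoid any day or shift repeat gives 3 completions.

3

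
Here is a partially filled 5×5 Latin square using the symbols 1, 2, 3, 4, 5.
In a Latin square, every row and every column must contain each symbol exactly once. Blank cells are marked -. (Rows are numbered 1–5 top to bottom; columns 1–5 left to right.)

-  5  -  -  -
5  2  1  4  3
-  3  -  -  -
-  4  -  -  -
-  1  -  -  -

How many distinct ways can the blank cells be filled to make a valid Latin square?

Row 1, column 1: eliminating its row and column leaves {1, 2, 3, 4}.
Row 1, column 3: eliminating its row and column leaves {2, 3, 4}.
Row 1, column 4: eliminating its row and column leaves {1, 2, 3}.
Row 1, column 5: eliminating its row and column leaves {1, 2, 4}.
Row 3, column 1: eliminating its row and column leaves {1, 2, 4}.
Row 3, column 3: eliminating its row and column leaves {2, 4, 5}.
Row 3, column 4: eliminating its row and column leaves {1, 2, 5}.
Row 3, column 5: eliminating its row and column leaves {1, 2, 4, 5}.
Row 4, column 1: eliminating its row and column leaves {1, 2, 3}.
Row 4, column 3: eliminating its row and column leaves {2, 3, 5}.
Row 4, column 4: eliminating its row and column leaves {1, 2, 3, 5}.
Row 4, column 5: eliminating its row and column leaves {1, 2, 5}.
Row 5, column 1: eliminating its row and column leaves {2, 3, 4}.
Row 5, column 3: eliminating its row and column leaves {2, 3, 4, 5}.
Row 5, column 4: eliminating its row and column leaves {2, 3, 5}.
Row 5, column 5: eliminating its row and column leaves {2, 4, 5}.
Enumerating the assignments across these blanks that avoid any row or column repeat gives 56 completions.

56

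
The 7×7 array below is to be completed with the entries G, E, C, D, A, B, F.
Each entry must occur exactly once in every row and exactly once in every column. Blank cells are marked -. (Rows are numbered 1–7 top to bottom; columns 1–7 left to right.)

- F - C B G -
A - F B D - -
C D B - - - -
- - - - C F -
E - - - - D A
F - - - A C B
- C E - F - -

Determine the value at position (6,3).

G

Row 1, column 1: row 1 has {G, C, B, F} and column 1 has {E, C, A, F}, leaving only D.
Row 1, column 3: row 1 has {G, C, D, B, F} and column 3 has {E, B, F}, leaving only A.
Row 1, column 7: row 1 has {G, C, D, A, B, F} and column 7 has {A, B}, leaving only E.
Row 2, column 6: row 2 has {D, A, B, F} and column 6 has {G, C, D, F}, leaving only E.
Row 2, column 2: row 2 has {E, D, A, B, F} and column 2 has {C, D, F}, leaving only G.
Row 2, column 7: row 2 has {G, E, D, A, B, F} and column 7 has {E, A, B}, leaving only C.
Row 3, column 6: row 3 has {C, D, B} and column 6 has {G, E, C, D, F}, leaving only A.
Row 5, column 2: row 5 has {E, D, A} and column 2 has {G, C, D, F}, leaving only B.
Row 5, column 5: row 5 has {E, D, A, B} and column 5 has {C, D, A, B, F}, leaving only G.
Row 3, column 5: row 3 has {C, D, A, B} and column 5 has {G, C, D, A, B, F}, leaving only E.
Row 5, column 3: row 5 has {G, E, D, A, B} and column 3 has {E, A, B, F}, leaving only C.
Row 5, column 4: row 5 has {G, E, C, D, A, B} and column 4 has {C, B}, leaving only F.
Row 3, column 4: row 3 has {E, C, D, A, B} and column 4 has {C, B, F}, leaving only G.
Row 3, column 7: row 3 has {G, E, C, D, A, B} and column 7 has {E, C, A, B}, leaving only F.
Row 6, column 2: row 6 has {C, A, B, F} and column 2 has {G, C, D, B, F}, leaving only E.
Row 4, column 2: row 4 has {C, F} and column 2 has {G, E, C, D, B, F}, leaving only A.
Row 6, column 4: row 6 has {E, C, A, B, F} and column 4 has {G, C, B, F}, leaving only D.
Row 6 already has {E, C, D, A, B, F} and column 3 already has {E, C, A, B, F}, so row 6, column 3 must be G.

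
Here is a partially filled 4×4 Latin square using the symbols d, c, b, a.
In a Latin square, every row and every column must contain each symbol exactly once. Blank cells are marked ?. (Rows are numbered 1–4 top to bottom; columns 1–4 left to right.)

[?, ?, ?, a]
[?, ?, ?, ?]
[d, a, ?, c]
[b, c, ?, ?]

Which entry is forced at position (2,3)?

Row 1, column 1: row 1 has {a} and column 1 has {d, b}, leaving only c.
Row 2, column 1: row 2 has {} and column 1 has {d, c, b}, leaving only a.
Row 3, column 3: row 3 has {d, c, a} and column 3 has {}, leaving only b.
Row 1, column 3: row 1 has {c, a} and column 3 has {b}, leaving only d.
Row 2 already has {a} and column 3 already has {d, b}, so row 2, column 3 must be c.

c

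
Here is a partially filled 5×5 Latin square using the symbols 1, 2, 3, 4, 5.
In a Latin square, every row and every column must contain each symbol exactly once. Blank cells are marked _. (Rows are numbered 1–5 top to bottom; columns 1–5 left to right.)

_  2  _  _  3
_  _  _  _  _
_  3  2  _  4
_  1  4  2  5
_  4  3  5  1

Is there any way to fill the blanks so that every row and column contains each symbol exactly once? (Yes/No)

No row or column among the givens repeats a symbol, and propagating forced cells runs into no contradiction.
One valid completion exists (for instance, 1 2 5 4 3 / 4 5 1 3 2 / 5 3 2 1 4 / 3 1 4 2 5 / 2 4 3 5 1).

Yes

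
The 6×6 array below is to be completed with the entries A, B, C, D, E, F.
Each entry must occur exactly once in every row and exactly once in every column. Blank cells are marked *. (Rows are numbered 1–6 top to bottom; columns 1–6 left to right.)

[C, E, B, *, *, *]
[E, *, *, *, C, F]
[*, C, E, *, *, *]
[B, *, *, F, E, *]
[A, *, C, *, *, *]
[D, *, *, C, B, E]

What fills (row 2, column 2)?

B

Row 3, column 1: row 3 has {C, E} and column 1 has {A, B, C, D, E}, leaving only F.
Row 2, column 2 is narrowed to {A, B, D}.
If it were A, then row 6, column 3 would be left with no valid symbol.
If it were D, then row 6, column 3 would be left with no valid symbol.
So row 2, column 2 must be B.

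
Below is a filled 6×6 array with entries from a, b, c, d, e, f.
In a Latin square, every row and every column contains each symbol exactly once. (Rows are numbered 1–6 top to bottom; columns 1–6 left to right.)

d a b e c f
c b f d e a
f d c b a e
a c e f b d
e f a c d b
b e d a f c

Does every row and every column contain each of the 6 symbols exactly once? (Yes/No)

Yes

Each row is a permutation of the 6 symbols, and so is each column.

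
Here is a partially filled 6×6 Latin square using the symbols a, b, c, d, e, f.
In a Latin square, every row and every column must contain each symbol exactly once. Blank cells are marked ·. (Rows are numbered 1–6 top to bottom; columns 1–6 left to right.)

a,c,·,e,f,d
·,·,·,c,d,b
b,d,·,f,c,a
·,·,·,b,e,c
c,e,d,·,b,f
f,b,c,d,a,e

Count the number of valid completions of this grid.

Row 1, column 3: eliminating its row and column leaves {b}.
Row 2, column 1: eliminating its row and column leaves {e}.
Row 2, column 2: eliminating its row and column leaves {a, f}.
Row 2, column 3: eliminating its row and column leaves {a, e, f}.
Row 3, column 3: eliminating its row and column leaves {e}.
Row 4, column 1: eliminating its row and column leaves {d}.
Row 4, column 2: eliminating its row and column leaves {a, f}.
Row 4, column 3: eliminating its row and column leaves {a, f}.
Row 5, column 4: eliminating its row and column leaves {a}.
Enumerating the assignments across these blanks that avoid any row or column repeat gives 2 completions.

2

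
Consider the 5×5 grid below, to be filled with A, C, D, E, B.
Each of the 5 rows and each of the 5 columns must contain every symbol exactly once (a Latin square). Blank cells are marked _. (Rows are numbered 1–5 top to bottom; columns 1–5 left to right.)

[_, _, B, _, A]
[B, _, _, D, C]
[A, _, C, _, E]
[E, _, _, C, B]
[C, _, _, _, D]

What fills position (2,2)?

Row 1, column 1: row 1 has {A, B} and column 1 has {A, C, E, B}, leaving only D.
Row 1, column 4: row 1 has {A, D, B} and column 4 has {C, D}, leaving only E.
Row 1, column 2: row 1 has {A, D, E, B} and column 2 has {}, leaving only C.
Row 3, column 4: row 3 has {A, C, E} and column 4 has {C, D, E}, leaving only B.
Row 3, column 2: row 3 has {A, C, E, B} and column 2 has {C}, leaving only D.
Row 4, column 2: row 4 has {C, E, B} and column 2 has {C, D}, leaving only A.
Row 2 already has {C, D, B} and column 2 already has {A, C, D}, so row 2, column 2 must be E.

E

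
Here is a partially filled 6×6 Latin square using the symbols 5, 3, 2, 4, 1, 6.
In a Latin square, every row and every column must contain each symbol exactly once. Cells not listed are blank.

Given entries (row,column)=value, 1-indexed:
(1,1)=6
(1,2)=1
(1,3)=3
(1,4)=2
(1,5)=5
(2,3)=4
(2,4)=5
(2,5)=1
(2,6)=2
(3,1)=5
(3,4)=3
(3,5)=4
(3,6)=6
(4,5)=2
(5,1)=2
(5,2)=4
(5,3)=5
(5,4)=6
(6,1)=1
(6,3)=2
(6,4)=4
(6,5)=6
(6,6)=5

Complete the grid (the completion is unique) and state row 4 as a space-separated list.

4 5 6 1 2 3

Row 4, column 4: row 4 has {2} and column 4 has {5, 3, 2, 4, 6}, leaving only 1.
Row 4, column 3: row 4 has {2, 1} and column 3 has {5, 3, 2, 4}, leaving only 6.
Row 1, column 6: row 1 has {5, 3, 2, 1, 6} and column 6 has {5, 2, 6}, leaving only 4.
Row 4, column 6: row 4 has {2, 1, 6} and column 6 has {5, 2, 4, 6}, leaving only 3.
Row 4, column 1: row 4 has {3, 2, 1, 6} and column 1 has {5, 2, 1, 6}, leaving only 4.
Row 4, column 2: row 4 has {3, 2, 4, 1, 6} and column 2 has {4, 1}, leaving only 5.
So row 4 reads: 4 5 6 1 2 3.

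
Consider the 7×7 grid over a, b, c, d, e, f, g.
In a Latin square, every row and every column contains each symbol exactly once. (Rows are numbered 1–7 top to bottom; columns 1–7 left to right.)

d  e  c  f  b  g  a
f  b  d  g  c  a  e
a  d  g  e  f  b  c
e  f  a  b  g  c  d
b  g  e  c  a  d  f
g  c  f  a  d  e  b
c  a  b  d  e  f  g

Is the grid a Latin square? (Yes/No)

Each row is a permutation of the 7 symbols, and so is each column.

Yes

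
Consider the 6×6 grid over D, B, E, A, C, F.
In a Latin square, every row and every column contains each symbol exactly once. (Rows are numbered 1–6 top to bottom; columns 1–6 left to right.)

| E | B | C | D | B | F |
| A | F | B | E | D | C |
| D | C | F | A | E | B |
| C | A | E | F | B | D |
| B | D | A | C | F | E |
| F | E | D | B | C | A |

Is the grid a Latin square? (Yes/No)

Column 5 contains B twice (at rows 1 and 4), so it is not a permutation.

No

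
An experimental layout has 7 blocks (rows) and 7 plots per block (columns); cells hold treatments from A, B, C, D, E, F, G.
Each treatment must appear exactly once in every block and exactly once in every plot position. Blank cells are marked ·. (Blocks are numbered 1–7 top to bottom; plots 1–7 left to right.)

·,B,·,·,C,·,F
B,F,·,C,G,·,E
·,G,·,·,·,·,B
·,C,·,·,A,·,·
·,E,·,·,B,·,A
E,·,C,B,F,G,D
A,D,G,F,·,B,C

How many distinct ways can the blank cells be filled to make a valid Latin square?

Block 1, plot 1: eliminating its block and plot leaves {D, G}.
Block 1, plot 3: eliminating its block and plot leaves {A, D, E}.
Block 1, plot 4: eliminating its block and plot leaves {A, D, E, G}.
Block 1, plot 6: eliminating its block and plot leaves {A, D, E}.
Block 2, plot 3: eliminating its block and plot leaves {A, D}.
Block 2, plot 6: eliminating its block and plot leaves {A, D}.
Block 3, plot 1: eliminating its block and plot leaves {C, D, F}.
Block 3, plot 3: eliminating its block and plot leaves {A, D, E, F}.
Block 3, plot 4: eliminating its block and plot leaves {A, D, E}.
Block 3, plot 5: eliminating its block and plot leaves {D, E}.
Block 3, plot 6: eliminating its block and plot leaves {A, C, D, E, F}.
Block 4, plot 1: eliminating its block and plot leaves {D, F, G}.
Block 4, plot 3: eliminating its block and plot leaves {B, D, E, F}.
Block 4, plot 4: eliminating its block and plot leaves {D, E, G}.
Block 4, plot 6: eliminating its block and plot leaves {D, E, F}.
Block 4, plot 7: eliminating its block and plot leaves {G}.
Block 5, plot 1: eliminating its block and plot leaves {C, D, F, G}.
Block 5, plot 3: eliminating its block and plot leaves {D, F}.
Block 5, plot 4: eliminating its block and plot leaves {D, G}.
Block 5, plot 6: eliminating its block and plot leaves {C, D, F}.
Block 6, plot 2: eliminating its block and plot leaves {A}.
Block 7, plot 5: eliminating its block and plot leaves {E}.
Enumerating the assignments across these blanks that avoid any block or plot repeat gives 7 completions.

7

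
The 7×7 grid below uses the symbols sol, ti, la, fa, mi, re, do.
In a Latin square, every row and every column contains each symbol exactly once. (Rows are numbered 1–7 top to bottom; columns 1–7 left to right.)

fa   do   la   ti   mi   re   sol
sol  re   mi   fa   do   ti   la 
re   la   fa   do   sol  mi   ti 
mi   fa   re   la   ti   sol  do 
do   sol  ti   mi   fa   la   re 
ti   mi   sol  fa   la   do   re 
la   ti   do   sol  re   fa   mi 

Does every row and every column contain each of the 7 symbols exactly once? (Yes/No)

No

Every row is a permutation, but column 4 contains fa twice (at rows 2 and 6).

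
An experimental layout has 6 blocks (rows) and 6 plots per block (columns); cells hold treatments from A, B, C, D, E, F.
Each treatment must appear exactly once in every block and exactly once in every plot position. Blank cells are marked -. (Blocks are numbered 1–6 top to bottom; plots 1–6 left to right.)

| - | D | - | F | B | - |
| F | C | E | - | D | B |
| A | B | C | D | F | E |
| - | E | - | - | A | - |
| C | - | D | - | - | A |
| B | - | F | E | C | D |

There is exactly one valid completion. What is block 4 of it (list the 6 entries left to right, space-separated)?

Block 4, plot 1: block 4 has {A, E} and plot 1 has {A, B, C, F}, leaving only D.
Block 4, plot 3: block 4 has {A, D, E} and plot 3 has {C, D, E, F}, leaving only B.
Block 4, plot 4: block 4 has {A, B, D, E} and plot 4 has {D, E, F}, leaving only C.
Block 4, plot 6: block 4 has {A, B, C, D, E} and plot 6 has {A, B, D, E}, leaving only F.
So block 4 reads: D E B C A F.

D E B C A F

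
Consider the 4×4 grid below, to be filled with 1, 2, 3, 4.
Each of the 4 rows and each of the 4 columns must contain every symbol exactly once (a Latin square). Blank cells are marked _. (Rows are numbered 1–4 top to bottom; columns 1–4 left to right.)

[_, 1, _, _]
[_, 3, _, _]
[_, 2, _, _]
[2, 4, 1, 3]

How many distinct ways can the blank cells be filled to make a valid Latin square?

Row 1, column 1: eliminating its row and column leaves {3, 4}.
Row 1, column 3: eliminating its row and column leaves {2, 3, 4}.
Row 1, column 4: eliminating its row and column leaves {2, 4}.
Row 2, column 1: eliminating its row and column leaves {1, 4}.
Row 2, column 3: eliminating its row and column leaves {2, 4}.
Row 2, column 4: eliminating its row and column leaves {1, 2, 4}.
Row 3, column 1: eliminating its row and column leaves {1, 3, 4}.
Row 3, column 3: eliminating its row and column leaves {3, 4}.
Row 3, column 4: eliminating its row and column leaves {1, 4}.
Enumerating the assignments across these blanks that avoid any row or column repeat gives 4 completions.

4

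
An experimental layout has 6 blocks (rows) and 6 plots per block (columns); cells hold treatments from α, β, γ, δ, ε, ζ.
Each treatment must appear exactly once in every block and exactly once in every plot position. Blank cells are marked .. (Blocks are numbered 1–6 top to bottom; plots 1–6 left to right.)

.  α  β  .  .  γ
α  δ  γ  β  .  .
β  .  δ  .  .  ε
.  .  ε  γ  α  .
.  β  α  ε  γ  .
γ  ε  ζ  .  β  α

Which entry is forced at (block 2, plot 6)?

ζ

Block 2 already has {α, β, γ, δ} and plot 6 already has {α, γ, ε}, so block 2, plot 6 must be ζ.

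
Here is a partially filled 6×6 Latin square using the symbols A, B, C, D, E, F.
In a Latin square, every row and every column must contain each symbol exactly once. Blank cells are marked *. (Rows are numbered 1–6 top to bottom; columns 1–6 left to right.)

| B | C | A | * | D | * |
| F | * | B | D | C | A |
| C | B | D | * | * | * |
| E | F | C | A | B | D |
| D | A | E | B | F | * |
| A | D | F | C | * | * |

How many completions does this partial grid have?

2

Row 1, column 4: eliminating its row and column leaves {E, F}.
Row 1, column 6: eliminating its row and column leaves {E, F}.
Row 2, column 2: eliminating its row and column leaves {E}.
Row 3, column 4: eliminating its row and column leaves {E, F}.
Row 3, column 5: eliminating its row and column leaves {A, E}.
Row 3, column 6: eliminating its row and column leaves {E, F}.
Row 5, column 6: eliminating its row and column leaves {C}.
Row 6, column 5: eliminating its row and column leaves {E}.
Row 6, column 6: eliminating its row and column leaves {B, E}.
Enumerating the assignments across these blanks that avoid any row or column repeat gives 2 completions.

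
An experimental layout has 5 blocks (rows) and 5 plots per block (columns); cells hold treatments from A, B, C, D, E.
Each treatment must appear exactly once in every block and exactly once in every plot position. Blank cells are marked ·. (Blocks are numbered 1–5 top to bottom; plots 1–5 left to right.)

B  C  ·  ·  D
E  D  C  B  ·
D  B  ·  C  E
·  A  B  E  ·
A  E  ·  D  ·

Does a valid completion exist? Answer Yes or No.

Block 5, plot 3: block 5 together with plot 3 already contain {A, B, C, D, E} — every symbol — so nothing can go there. The grid has no valid completion.

No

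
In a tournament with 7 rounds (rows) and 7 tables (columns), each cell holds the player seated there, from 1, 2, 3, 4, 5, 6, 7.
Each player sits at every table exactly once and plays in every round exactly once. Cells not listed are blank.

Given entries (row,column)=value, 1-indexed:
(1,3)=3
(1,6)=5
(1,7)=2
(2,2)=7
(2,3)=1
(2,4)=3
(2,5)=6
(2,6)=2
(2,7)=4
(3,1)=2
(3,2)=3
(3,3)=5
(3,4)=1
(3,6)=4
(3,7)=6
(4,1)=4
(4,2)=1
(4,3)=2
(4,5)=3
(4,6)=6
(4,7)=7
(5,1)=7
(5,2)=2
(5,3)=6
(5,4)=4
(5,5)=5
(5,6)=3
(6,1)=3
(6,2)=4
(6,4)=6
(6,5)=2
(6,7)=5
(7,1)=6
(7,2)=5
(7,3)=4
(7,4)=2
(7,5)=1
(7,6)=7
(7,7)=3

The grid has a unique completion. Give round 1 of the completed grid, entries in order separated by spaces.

Round 1, table 1: round 1 has {2, 3, 5} and table 1 has {2, 3, 4, 6, 7}, leaving only 1.
Round 1, table 2: round 1 has {1, 2, 3, 5} and table 2 has {1, 2, 3, 4, 5, 7}, leaving only 6.
Round 1, table 4: round 1 has {1, 2, 3, 5, 6} and table 4 has {1, 2, 3, 4, 6}, leaving only 7.
Round 1, table 5: round 1 has {1, 2, 3, 5, 6, 7} and table 5 has {1, 2, 3, 5, 6}, leaving only 4.
So round 1 reads: 1 6 3 7 4 5 2.

1 6 3 7 4 5 2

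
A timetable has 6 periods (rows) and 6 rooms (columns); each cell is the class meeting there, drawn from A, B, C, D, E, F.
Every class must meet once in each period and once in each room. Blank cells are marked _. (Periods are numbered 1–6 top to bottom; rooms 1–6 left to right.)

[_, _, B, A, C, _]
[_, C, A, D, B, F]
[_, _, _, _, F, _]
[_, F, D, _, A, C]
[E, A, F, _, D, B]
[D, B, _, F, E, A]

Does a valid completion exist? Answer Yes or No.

Period 2, room 1: period 2 together with room 1 already contain {A, B, C, D, E, F} — every symbol — so nothing can go there. The grid has no valid completion.

No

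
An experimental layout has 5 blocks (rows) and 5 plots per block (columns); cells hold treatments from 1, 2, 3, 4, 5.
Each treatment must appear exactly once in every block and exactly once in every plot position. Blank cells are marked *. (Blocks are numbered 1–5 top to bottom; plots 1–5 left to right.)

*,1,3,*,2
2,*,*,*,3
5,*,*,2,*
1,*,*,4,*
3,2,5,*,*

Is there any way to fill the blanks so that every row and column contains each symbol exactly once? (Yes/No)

Block 1, plot 1: block 1 has {1, 2, 3} and plot 1 has {1, 2, 3, 5}, so it must be 4.
Block 1, plot 4: block 1 has {1, 2, 3, 4} and plot 4 has {2, 4}, so it must be 5.
Block 2, plot 4: block 2 has {2, 3} and plot 4 has {2, 4, 5}, so it must be 1.
Now block 5, plot 4: block 5 together with plot 4 already contain {1, 2, 3, 4, 5} — every symbol — so nothing can go there. The grid has no valid completion.

No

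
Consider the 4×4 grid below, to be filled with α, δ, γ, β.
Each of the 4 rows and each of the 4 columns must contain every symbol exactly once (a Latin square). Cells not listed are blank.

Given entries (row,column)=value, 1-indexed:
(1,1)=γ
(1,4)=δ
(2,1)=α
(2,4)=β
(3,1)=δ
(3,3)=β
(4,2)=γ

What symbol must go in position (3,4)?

γ

Row 1, column 3: row 1 has {δ, γ} and column 3 has {β}, leaving only α.
Row 1, column 2: row 1 has {α, δ, γ} and column 2 has {γ}, leaving only β.
Row 2, column 2: row 2 has {α, β} and column 2 has {γ, β}, leaving only δ.
Row 2, column 3: row 2 has {α, δ, β} and column 3 has {α, β}, leaving only γ.
Row 3, column 2: row 3 has {δ, β} and column 2 has {δ, γ, β}, leaving only α.
Row 3 already has {α, δ, β} and column 4 already has {δ, β}, so row 3, column 4 must be γ.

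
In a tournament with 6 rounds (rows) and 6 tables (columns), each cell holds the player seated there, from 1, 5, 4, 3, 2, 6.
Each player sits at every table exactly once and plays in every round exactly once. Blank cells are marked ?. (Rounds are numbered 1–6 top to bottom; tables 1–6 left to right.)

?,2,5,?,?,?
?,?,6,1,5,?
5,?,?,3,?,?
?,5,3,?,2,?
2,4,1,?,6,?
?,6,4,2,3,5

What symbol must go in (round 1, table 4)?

Round 2, table 2: round 2 has {1, 5, 6} and table 2 has {5, 4, 2, 6}, leaving only 3.
Round 2, table 1: round 2 has {1, 5, 3, 6} and table 1 has {5, 2}, leaving only 4.
Round 2, table 6: round 2 has {1, 5, 4, 3, 6} and table 6 has {5}, leaving only 2.
Round 3, table 2: round 3 has {5, 3} and table 2 has {5, 4, 3, 2, 6}, leaving only 1.
Round 3, table 3: round 3 has {1, 5, 3} and table 3 has {1, 5, 4, 3, 6}, leaving only 2.
Round 3, table 5: round 3 has {1, 5, 3, 2} and table 5 has {5, 3, 2, 6}, leaving only 4.
Round 1, table 5: round 1 has {5, 2} and table 5 has {5, 4, 3, 2, 6}, leaving only 1.
Round 3, table 6: round 3 has {1, 5, 4, 3, 2} and table 6 has {5, 2}, leaving only 6.
Round 5, table 4: round 5 has {1, 4, 2, 6} and table 4 has {1, 3, 2}, leaving only 5.
Round 5, table 6: round 5 has {1, 5, 4, 2, 6} and table 6 has {5, 2, 6}, leaving only 3.
Round 1, table 6: round 1 has {1, 5, 2} and table 6 has {5, 3, 2, 6}, leaving only 4.
Round 1 already has {1, 5, 4, 2} and table 4 already has {1, 5, 3, 2}, so round 1, table 4 must be 6.

6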